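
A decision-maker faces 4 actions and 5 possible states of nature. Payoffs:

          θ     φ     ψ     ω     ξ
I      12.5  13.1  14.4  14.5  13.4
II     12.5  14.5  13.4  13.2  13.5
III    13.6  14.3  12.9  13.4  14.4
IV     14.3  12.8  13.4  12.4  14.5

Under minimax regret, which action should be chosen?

Column bests: θ=14.3, φ=14.5, ψ=14.4, ω=14.5, ξ=14.5.
I regrets: 1.8, 1.4, 0.0, 0.0, 1.1 → max 1.8
II regrets: 1.8, 0.0, 1.0, 1.3, 1.0 → max 1.8
III regrets: 0.7, 0.2, 1.5, 1.1, 0.1 → max 1.5
IV regrets: 0.0, 1.7, 1.0, 2.1, 0.0 → max 2.1
Smallest max regret = 1.5 → III.

III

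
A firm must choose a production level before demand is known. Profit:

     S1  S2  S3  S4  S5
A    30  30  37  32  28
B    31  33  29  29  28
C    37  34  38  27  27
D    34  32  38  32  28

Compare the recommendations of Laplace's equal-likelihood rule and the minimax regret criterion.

Row averages: A=31.4, B=30, C=32.6, D=32.8
Highest average = 32.8 → D.
Column bests: S1=37, S2=34, S3=38, S4=32, S5=28.
A regrets: 7, 4, 1, 0, 0 → max 7
B regrets: 6, 1, 9, 3, 0 → max 9
C regrets: 0, 0, 0, 5, 1 → max 5
D regrets: 3, 2, 0, 0, 0 → max 3
Smallest max regret = 3 → D.

laplace → D; minimax regret → D (agree)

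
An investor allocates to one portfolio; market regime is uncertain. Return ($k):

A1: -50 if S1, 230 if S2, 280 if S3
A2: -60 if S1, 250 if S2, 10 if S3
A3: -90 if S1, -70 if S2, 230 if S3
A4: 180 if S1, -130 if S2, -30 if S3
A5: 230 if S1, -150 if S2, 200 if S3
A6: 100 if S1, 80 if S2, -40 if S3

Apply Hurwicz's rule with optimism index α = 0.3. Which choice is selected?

A1: 0.3·280 + 0.7·(-50) = 49
A2: 0.3·250 + 0.7·(-60) = 33
A3: 0.3·230 + 0.7·(-90) = 6
A4: 0.3·180 + 0.7·(-130) = -37
A5: 0.3·230 + 0.7·(-150) = -36
A6: 0.3·100 + 0.7·(-40) = 2
Highest Hurwicz score = 49 → A1.

A1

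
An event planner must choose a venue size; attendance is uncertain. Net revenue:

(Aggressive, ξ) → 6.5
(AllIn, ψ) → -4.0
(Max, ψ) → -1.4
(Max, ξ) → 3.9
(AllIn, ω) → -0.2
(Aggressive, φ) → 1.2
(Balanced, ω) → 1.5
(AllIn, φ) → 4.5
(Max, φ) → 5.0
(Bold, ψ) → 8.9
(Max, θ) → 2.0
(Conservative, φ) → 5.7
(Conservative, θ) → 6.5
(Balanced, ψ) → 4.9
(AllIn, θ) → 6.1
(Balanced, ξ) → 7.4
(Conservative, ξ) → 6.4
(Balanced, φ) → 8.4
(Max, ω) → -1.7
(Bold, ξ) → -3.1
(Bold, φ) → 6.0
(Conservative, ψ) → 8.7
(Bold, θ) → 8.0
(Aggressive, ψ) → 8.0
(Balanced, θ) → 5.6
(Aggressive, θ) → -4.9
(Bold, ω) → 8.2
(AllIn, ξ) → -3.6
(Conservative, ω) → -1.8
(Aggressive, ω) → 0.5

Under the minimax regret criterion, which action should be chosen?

Column bests: θ=8.0, φ=8.4, ψ=8.9, ω=8.2, ξ=7.4.
Conservative regrets: 1.5, 2.7, 0.2, 10.0, 1.0 → max 10.0
Balanced regrets: 2.4, 0.0, 4.0, 6.7, 0.0 → max 6.7
Aggressive regrets: 12.9, 7.2, 0.9, 7.7, 0.9 → max 12.9
Bold regrets: 0.0, 2.4, 0.0, 0.0, 10.5 → max 10.5
AllIn regrets: 1.9, 3.9, 12.9, 8.4, 11.0 → max 12.9
Max regrets: 6.0, 3.4, 10.3, 9.9, 3.5 → max 10.3
Smallest max regret = 6.7 → Balanced.

Balanced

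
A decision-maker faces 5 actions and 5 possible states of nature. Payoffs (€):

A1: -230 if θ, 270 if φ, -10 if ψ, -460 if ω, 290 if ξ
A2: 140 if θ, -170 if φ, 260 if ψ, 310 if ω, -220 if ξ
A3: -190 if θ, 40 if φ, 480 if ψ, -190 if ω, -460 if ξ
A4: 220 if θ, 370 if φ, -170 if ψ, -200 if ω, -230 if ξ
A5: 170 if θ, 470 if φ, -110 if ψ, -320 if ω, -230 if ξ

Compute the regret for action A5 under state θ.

50

Best payoff under θ is 220.
Regret = 220 − 170 = 50.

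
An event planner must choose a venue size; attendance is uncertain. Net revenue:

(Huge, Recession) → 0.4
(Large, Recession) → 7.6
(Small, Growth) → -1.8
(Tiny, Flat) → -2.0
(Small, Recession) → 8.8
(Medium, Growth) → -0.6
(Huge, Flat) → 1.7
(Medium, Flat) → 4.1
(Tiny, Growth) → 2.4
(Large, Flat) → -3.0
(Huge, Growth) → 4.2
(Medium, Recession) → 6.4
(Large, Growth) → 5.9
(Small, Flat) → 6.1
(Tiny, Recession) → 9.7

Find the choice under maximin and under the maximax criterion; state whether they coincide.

Row minima: Tiny=-2.0, Small=-1.8, Medium=-0.6, Large=-3.0, Huge=0.4
Best worst-case = 0.4 → Huge.
Row maxima: Tiny=9.7, Small=8.8, Medium=6.4, Large=7.6, Huge=4.2
Best best-case = 9.7 → Tiny.

maximin → Huge; maximax → Tiny (disagree)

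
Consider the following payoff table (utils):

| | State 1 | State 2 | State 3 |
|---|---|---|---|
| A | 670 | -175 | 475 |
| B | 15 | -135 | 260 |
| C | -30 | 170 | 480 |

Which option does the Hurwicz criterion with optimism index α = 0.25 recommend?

C

A: 0.25·670 + 0.75·(-175) = 36.25
B: 0.25·260 + 0.75·(-135) = -36.25
C: 0.25·480 + 0.75·(-30) = 97.5
Highest Hurwicz score = 97.5 → C.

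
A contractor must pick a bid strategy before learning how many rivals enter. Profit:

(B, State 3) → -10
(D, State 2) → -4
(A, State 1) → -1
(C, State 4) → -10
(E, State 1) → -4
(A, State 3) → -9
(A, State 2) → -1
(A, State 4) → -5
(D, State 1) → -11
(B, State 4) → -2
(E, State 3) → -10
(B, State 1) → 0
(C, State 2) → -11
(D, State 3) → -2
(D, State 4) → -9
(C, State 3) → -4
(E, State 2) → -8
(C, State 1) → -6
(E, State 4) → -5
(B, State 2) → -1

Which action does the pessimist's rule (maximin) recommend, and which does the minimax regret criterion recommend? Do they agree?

Row minima: A=-9, B=-10, C=-11, D=-11, E=-10
Best worst-case = -9 → A.
Column bests: State 1=0, State 2=-1, State 3=-2, State 4=-2.
A regrets: 1, 0, 7, 3 → max 7
B regrets: 0, 0, 8, 0 → max 8
C regrets: 6, 10, 2, 8 → max 10
D regrets: 11, 3, 0, 7 → max 11
E regrets: 4, 7, 8, 3 → max 8
Smallest max regret = 7 → A.

maximin → A; minimax regret → A (agree)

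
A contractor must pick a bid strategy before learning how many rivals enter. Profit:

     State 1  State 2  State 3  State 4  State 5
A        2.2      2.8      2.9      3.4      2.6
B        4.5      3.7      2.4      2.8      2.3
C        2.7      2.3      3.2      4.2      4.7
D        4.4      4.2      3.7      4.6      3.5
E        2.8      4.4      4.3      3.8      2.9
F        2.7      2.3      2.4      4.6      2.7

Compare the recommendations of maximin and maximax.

Row minima: A=2.2, B=2.3, C=2.3, D=3.5, E=2.8, F=2.3
Best worst-case = 3.5 → D.
Row maxima: A=3.4, B=4.5, C=4.7, D=4.6, E=4.4, F=4.6
Best best-case = 4.7 → C.

maximin → D; maximax → C (disagree)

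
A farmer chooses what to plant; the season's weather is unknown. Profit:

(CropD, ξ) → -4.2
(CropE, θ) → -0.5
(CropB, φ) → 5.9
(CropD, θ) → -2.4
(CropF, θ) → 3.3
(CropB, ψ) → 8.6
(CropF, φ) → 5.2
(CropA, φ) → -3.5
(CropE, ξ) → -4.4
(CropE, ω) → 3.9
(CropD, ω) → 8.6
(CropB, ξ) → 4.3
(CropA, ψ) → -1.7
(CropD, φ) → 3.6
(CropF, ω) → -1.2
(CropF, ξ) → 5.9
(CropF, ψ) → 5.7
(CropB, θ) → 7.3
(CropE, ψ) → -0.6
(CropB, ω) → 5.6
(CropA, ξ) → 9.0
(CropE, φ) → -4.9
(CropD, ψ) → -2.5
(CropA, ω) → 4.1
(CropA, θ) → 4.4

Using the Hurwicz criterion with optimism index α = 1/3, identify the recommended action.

CropB

CropD: 1/3·8.6 + 2/3·(-4.2) = 1/15
CropA: 1/3·9.0 + 2/3·(-3.5) = 2/3
CropF: 1/3·5.9 + 2/3·(-1.2) = 7/6
CropB: 1/3·8.6 + 2/3·4.3 = 86/15
CropE: 1/3·3.9 + 2/3·(-4.9) = -59/30
Highest Hurwicz score = 86/15 → CropB.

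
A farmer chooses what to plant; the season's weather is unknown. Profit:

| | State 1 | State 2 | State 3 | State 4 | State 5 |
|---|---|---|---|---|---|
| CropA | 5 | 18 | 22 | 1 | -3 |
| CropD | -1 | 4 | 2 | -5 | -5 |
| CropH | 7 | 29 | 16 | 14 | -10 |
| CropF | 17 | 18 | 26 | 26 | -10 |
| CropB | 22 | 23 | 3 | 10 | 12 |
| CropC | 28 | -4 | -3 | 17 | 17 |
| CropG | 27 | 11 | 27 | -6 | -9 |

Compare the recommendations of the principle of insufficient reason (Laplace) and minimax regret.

Row averages: CropA=8.6, CropD=-1, CropH=11.2, CropF=15.4, CropB=14, CropC=11, CropG=10
Highest average = 15.4 → CropF.
Column bests: State 1=28, State 2=29, State 3=27, State 4=26, State 5=17.
CropA regrets: 23, 11, 5, 25, 20 → max 25
CropD regrets: 29, 25, 25, 31, 22 → max 31
CropH regrets: 21, 0, 11, 12, 27 → max 27
CropF regrets: 11, 11, 1, 0, 27 → max 27
CropB regrets: 6, 6, 24, 16, 5 → max 24
CropC regrets: 0, 33, 30, 9, 0 → max 33
CropG regrets: 1, 18, 0, 32, 26 → max 32
Smallest max regret = 24 → CropB.

laplace → CropF; minimax regret → CropB (disagree)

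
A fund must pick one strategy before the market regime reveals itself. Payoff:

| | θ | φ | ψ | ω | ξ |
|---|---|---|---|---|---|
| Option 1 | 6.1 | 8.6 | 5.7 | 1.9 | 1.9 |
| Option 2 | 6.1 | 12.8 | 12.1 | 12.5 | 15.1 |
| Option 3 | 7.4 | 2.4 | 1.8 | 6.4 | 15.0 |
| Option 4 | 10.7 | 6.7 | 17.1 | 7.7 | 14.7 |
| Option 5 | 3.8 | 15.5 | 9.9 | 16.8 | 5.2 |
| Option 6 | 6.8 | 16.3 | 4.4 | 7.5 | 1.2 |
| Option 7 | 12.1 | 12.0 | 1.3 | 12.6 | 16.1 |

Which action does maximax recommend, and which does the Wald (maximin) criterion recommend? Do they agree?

Row maxima: Option 1=8.6, Option 2=15.1, Option 3=15.0, Option 4=17.1, Option 5=16.8, Option 6=16.3, Option 7=16.1
Best best-case = 17.1 → Option 4.
Row minima: Option 1=1.9, Option 2=6.1, Option 3=1.8, Option 4=6.7, Option 5=3.8, Option 6=1.2, Option 7=1.3
Best worst-case = 6.7 → Option 4.

maximax → Option 4; maximin → Option 4 (agree)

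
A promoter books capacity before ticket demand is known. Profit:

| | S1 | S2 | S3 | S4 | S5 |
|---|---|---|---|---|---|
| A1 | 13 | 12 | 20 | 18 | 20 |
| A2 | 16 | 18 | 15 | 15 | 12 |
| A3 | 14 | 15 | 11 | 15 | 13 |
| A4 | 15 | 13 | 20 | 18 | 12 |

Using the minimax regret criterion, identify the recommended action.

Column bests: S1=16, S2=18, S3=20, S4=18, S5=20.
A1 regrets: 3, 6, 0, 0, 0 → max 6
A2 regrets: 0, 0, 5, 3, 8 → max 8
A3 regrets: 2, 3, 9, 3, 7 → max 9
A4 regrets: 1, 5, 0, 0, 8 → max 8
Smallest max regret = 6 → A1.

A1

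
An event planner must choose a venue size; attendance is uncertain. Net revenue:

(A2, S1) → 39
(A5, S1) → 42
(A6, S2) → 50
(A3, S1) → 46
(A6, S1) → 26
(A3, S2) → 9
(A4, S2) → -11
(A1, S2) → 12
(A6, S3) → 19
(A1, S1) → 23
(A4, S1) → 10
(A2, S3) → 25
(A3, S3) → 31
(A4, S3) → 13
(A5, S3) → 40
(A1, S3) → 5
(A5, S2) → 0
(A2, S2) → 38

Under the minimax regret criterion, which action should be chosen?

A2

Column bests: S1=46, S2=50, S3=40.
A1 regrets: 23, 38, 35 → max 38
A2 regrets: 7, 12, 15 → max 15
A3 regrets: 0, 41, 9 → max 41
A4 regrets: 36, 61, 27 → max 61
A5 regrets: 4, 50, 0 → max 50
A6 regrets: 20, 0, 21 → max 21
Smallest max regret = 15 → A2.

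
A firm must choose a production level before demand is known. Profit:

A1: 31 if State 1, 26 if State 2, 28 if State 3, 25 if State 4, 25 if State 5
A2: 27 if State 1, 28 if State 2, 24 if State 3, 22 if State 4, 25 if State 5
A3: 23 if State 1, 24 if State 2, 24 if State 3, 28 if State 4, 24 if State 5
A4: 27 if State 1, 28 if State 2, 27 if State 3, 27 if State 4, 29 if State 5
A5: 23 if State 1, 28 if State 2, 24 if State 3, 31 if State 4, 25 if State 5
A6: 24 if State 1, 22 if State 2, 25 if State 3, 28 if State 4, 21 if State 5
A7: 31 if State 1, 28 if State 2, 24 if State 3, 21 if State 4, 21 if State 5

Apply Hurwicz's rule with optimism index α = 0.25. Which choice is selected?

A1: 0.25·31 + 0.75·25 = 26.5
A2: 0.25·28 + 0.75·22 = 23.5
A3: 0.25·28 + 0.75·23 = 24.25
A4: 0.25·29 + 0.75·27 = 27.5
A5: 0.25·31 + 0.75·23 = 25
A6: 0.25·28 + 0.75·21 = 22.75
A7: 0.25·31 + 0.75·21 = 23.5
Highest Hurwicz score = 27.5 → A4.

A4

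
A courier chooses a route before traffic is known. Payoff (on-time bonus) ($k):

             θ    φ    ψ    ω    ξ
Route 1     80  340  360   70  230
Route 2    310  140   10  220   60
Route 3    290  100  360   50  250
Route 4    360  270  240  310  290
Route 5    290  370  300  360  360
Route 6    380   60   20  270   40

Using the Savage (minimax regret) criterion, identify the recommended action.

Route 5

Column bests: θ=380, φ=370, ψ=360, ω=360, ξ=360.
Route 1 regrets: 300, 30, 0, 290, 130 → max 300
Route 2 regrets: 70, 230, 350, 140, 300 → max 350
Route 3 regrets: 90, 270, 0, 310, 110 → max 310
Route 4 regrets: 20, 100, 120, 50, 70 → max 120
Route 5 regrets: 90, 0, 60, 0, 0 → max 90
Route 6 regrets: 0, 310, 340, 90, 320 → max 340
Smallest max regret = 90 → Route 5.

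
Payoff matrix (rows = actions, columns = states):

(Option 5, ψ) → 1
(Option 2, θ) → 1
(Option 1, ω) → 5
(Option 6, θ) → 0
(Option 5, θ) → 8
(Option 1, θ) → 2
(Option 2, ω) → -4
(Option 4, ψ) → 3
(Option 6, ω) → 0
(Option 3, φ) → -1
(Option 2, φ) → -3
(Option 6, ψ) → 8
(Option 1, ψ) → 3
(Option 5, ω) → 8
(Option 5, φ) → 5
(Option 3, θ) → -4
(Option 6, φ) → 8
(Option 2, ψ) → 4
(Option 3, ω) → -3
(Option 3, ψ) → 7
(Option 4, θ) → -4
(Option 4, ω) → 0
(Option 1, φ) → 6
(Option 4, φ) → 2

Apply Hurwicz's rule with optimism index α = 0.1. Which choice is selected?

Option 1

Option 1: 0.1·6 + 0.9·2 = 2.4
Option 2: 0.1·4 + 0.9·(-4) = -3.2
Option 3: 0.1·7 + 0.9·(-4) = -2.9
Option 4: 0.1·3 + 0.9·(-4) = -3.3
Option 5: 0.1·8 + 0.9·1 = 1.7
Option 6: 0.1·8 + 0.9·0 = 0.8
Highest Hurwicz score = 2.4 → Option 1.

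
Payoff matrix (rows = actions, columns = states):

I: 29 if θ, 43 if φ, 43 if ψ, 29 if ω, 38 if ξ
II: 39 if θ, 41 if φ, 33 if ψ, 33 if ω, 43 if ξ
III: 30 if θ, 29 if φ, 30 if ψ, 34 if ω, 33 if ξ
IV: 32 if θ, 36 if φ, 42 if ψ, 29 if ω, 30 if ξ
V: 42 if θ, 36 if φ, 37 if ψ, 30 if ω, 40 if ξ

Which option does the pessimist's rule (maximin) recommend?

II

Row minima: I=29, II=33, III=29, IV=29, V=30
Best worst-case = 33 → II.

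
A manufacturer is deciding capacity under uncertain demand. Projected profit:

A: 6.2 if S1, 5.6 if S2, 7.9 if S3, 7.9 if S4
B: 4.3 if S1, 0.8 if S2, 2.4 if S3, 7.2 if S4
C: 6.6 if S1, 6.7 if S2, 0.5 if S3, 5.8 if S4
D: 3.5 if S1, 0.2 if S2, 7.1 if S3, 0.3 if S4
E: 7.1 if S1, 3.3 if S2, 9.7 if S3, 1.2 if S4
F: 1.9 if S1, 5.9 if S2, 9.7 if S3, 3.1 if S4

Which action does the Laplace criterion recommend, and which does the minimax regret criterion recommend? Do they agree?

laplace → A; minimax regret → A (agree)

Row averages: A=6.9, B=3.675, C=4.9, D=2.775, E=5.325, F=5.15
Highest average = 6.9 → A.
Column bests: S1=7.1, S2=6.7, S3=9.7, S4=7.9.
A regrets: 0.9, 1.1, 1.8, 0.0 → max 1.8
B regrets: 2.8, 5.9, 7.3, 0.7 → max 7.3
C regrets: 0.5, 0.0, 9.2, 2.1 → max 9.2
D regrets: 3.6, 6.5, 2.6, 7.6 → max 7.6
E regrets: 0.0, 3.4, 0.0, 6.7 → max 6.7
F regrets: 5.2, 0.8, 0.0, 4.8 → max 5.2
Smallest max regret = 1.8 → A.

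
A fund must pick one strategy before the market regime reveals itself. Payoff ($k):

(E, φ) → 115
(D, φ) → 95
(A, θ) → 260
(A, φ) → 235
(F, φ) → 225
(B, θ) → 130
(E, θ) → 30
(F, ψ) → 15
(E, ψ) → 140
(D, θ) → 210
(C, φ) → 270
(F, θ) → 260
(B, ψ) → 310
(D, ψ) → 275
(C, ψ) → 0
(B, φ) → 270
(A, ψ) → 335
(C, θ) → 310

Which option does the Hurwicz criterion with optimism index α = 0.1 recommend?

A

A: 0.1·335 + 0.9·235 = 245
B: 0.1·310 + 0.9·130 = 148
C: 0.1·310 + 0.9·0 = 31
D: 0.1·275 + 0.9·95 = 113
E: 0.1·140 + 0.9·30 = 41
F: 0.1·260 + 0.9·15 = 39.5
Highest Hurwicz score = 245 → A.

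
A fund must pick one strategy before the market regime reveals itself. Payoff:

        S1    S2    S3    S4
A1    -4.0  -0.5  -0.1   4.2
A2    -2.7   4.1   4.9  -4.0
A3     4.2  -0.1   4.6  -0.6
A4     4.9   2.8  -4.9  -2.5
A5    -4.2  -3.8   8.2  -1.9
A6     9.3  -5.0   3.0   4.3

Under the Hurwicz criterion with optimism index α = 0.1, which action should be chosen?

A1: 0.1·4.2 + 0.9·(-4.0) = -3.18
A2: 0.1·4.9 + 0.9·(-4.0) = -3.11
A3: 0.1·4.6 + 0.9·(-0.6) = -0.08
A4: 0.1·4.9 + 0.9·(-4.9) = -3.92
A5: 0.1·8.2 + 0.9·(-4.2) = -2.96
A6: 0.1·9.3 + 0.9·(-5.0) = -3.57
Highest Hurwicz score = -0.08 → A3.

A3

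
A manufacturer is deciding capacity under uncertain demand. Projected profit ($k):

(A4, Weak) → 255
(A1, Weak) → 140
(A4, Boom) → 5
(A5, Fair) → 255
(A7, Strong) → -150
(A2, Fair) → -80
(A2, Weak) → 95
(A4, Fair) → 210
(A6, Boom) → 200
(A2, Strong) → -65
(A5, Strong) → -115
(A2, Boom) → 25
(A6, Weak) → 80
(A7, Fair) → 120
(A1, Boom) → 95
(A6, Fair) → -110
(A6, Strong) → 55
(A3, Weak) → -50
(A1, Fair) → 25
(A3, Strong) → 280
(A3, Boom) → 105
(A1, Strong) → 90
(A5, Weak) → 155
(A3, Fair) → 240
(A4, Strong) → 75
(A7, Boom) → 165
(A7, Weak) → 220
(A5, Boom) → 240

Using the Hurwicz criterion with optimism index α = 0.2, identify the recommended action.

A4

A1: 0.2·140 + 0.8·25 = 48
A2: 0.2·95 + 0.8·(-80) = -45
A3: 0.2·280 + 0.8·(-50) = 16
A4: 0.2·255 + 0.8·5 = 55
A5: 0.2·255 + 0.8·(-115) = -41
A6: 0.2·200 + 0.8·(-110) = -48
A7: 0.2·220 + 0.8·(-150) = -76
Highest Hurwicz score = 55 → A4.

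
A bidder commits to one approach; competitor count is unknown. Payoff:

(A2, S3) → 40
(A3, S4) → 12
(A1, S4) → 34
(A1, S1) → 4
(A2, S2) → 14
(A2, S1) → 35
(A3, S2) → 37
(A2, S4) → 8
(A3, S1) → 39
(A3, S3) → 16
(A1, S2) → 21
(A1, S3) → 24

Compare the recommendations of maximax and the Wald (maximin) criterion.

Row maxima: A1=34, A2=40, A3=39
Best best-case = 40 → A2.
Row minima: A1=4, A2=8, A3=12
Best worst-case = 12 → A3.

maximax → A2; maximin → A3 (disagree)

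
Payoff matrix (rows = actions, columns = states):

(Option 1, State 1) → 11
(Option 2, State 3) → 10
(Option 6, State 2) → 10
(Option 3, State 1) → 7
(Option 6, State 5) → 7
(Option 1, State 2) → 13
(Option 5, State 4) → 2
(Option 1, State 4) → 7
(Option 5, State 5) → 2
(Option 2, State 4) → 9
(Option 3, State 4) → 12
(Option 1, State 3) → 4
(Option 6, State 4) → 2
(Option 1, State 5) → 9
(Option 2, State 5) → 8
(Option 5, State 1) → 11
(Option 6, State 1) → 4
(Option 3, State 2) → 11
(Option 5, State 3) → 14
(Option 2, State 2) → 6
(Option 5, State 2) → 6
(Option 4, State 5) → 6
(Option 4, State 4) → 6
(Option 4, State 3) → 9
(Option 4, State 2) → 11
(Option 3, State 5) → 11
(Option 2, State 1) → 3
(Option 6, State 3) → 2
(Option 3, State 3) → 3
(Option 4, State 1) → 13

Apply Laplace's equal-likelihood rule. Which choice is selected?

Row averages: Option 1=8.8, Option 2=7.2, Option 3=8.8, Option 4=9, Option 5=7, Option 6=5
Highest average = 9 → Option 4.

Option 4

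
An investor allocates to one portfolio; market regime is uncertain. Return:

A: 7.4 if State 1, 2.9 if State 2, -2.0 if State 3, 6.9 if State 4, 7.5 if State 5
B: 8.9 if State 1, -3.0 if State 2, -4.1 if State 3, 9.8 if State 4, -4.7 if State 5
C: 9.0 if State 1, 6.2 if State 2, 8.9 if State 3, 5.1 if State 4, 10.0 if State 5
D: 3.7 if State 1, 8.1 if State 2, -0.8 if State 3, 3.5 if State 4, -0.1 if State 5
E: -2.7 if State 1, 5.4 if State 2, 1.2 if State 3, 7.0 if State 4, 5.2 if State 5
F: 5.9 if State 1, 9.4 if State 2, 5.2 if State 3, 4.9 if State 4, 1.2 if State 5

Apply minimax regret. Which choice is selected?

C

Column bests: State 1=9.0, State 2=9.4, State 3=8.9, State 4=9.8, State 5=10.0.
A regrets: 1.6, 6.5, 10.9, 2.9, 2.5 → max 10.9
B regrets: 0.1, 12.4, 13.0, 0.0, 14.7 → max 14.7
C regrets: 0.0, 3.2, 0.0, 4.7, 0.0 → max 4.7
D regrets: 5.3, 1.3, 9.7, 6.3, 10.1 → max 10.1
E regrets: 11.7, 4.0, 7.7, 2.8, 4.8 → max 11.7
F regrets: 3.1, 0.0, 3.7, 4.9, 8.8 → max 8.8
Smallest max regret = 4.7 → C.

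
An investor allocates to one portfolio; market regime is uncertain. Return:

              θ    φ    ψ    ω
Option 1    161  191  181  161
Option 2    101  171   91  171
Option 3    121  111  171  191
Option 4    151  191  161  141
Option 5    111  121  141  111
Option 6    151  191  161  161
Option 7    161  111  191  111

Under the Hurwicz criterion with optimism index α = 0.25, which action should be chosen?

Option 1: 0.25·191 + 0.75·161 = 168.5
Option 2: 0.25·171 + 0.75·91 = 111
Option 3: 0.25·191 + 0.75·111 = 131
Option 4: 0.25·191 + 0.75·141 = 153.5
Option 5: 0.25·141 + 0.75·111 = 118.5
Option 6: 0.25·191 + 0.75·151 = 161
Option 7: 0.25·191 + 0.75·111 = 131
Highest Hurwicz score = 168.5 → Option 1.

Option 1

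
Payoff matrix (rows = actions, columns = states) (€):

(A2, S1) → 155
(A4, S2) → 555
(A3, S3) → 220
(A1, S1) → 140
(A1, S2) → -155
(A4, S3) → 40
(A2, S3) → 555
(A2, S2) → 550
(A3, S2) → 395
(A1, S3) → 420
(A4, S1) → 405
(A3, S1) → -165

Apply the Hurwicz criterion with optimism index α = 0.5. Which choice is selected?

A1: 0.5·420 + 0.5·(-155) = 132.5
A2: 0.5·555 + 0.5·155 = 355
A3: 0.5·395 + 0.5·(-165) = 115
A4: 0.5·555 + 0.5·40 = 297.5
Highest Hurwicz score = 355 → A2.

A2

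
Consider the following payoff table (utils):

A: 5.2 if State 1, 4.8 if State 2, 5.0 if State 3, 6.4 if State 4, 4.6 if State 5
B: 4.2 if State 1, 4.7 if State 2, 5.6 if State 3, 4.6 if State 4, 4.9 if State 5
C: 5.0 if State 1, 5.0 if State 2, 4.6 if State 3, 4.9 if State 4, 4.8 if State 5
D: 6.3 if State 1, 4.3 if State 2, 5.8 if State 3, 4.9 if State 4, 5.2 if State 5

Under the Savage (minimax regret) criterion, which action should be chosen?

A

Column bests: State 1=6.3, State 2=5.0, State 3=5.8, State 4=6.4, State 5=5.2.
A regrets: 1.1, 0.2, 0.8, 0.0, 0.6 → max 1.1
B regrets: 2.1, 0.3, 0.2, 1.8, 0.3 → max 2.1
C regrets: 1.3, 0.0, 1.2, 1.5, 0.4 → max 1.5
D regrets: 0.0, 0.7, 0.0, 1.5, 0.0 → max 1.5
Smallest max regret = 1.1 → A.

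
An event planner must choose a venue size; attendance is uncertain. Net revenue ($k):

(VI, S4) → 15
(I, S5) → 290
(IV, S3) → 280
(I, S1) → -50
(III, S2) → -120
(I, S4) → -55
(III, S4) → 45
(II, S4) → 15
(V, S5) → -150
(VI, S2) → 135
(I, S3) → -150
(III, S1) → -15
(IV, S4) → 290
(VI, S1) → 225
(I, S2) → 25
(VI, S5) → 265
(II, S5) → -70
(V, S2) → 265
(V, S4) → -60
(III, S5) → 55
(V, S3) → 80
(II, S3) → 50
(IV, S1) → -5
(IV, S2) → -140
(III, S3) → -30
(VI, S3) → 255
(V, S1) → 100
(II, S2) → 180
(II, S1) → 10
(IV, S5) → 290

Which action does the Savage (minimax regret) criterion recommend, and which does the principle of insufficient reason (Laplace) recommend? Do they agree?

minimax regret → VI; laplace → VI (agree)

Column bests: S1=225, S2=265, S3=280, S4=290, S5=290.
I regrets: 275, 240, 430, 345, 0 → max 430
II regrets: 215, 85, 230, 275, 360 → max 360
III regrets: 240, 385, 310, 245, 235 → max 385
IV regrets: 230, 405, 0, 0, 0 → max 405
V regrets: 125, 0, 200, 350, 440 → max 440
VI regrets: 0, 130, 25, 275, 25 → max 275
Smallest max regret = 275 → VI.
Row averages: I=12, II=37, III=-13, IV=143, V=47, VI=179
Highest average = 179 → VI.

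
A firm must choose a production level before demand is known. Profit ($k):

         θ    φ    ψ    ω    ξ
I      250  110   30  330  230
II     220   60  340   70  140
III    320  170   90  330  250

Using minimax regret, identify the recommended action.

Column bests: θ=320, φ=170, ψ=340, ω=330, ξ=250.
I regrets: 70, 60, 310, 0, 20 → max 310
II regrets: 100, 110, 0, 260, 110 → max 260
III regrets: 0, 0, 250, 0, 0 → max 250
Smallest max regret = 250 → III.

III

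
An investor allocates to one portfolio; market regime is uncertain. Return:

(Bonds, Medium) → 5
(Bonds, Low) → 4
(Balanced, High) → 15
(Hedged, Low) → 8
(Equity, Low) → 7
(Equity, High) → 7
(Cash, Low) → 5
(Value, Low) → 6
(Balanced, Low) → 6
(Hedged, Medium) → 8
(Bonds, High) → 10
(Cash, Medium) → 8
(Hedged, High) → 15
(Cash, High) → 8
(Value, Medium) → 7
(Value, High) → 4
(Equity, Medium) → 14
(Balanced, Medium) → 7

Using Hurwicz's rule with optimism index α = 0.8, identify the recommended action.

Value: 0.8·7 + 0.2·4 = 6.4
Equity: 0.8·14 + 0.2·7 = 12.6
Hedged: 0.8·15 + 0.2·8 = 13.6
Balanced: 0.8·15 + 0.2·6 = 13.2
Bonds: 0.8·10 + 0.2·4 = 8.8
Cash: 0.8·8 + 0.2·5 = 7.4
Highest Hurwicz score = 13.6 → Hedged.

Hedged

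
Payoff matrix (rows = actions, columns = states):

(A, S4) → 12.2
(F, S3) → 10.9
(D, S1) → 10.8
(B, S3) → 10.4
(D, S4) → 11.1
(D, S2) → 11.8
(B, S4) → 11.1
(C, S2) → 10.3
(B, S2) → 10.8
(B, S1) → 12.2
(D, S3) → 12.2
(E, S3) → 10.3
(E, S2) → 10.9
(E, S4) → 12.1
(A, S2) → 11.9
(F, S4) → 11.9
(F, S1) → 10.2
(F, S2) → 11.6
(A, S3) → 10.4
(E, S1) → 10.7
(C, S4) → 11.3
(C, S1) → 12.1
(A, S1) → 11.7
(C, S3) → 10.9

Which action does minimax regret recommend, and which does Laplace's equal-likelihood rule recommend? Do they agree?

minimax regret → D; laplace → A (disagree)

Column bests: S1=12.2, S2=11.9, S3=12.2, S4=12.2.
A regrets: 0.5, 0.0, 1.8, 0.0 → max 1.8
B regrets: 0.0, 1.1, 1.8, 1.1 → max 1.8
C regrets: 0.1, 1.6, 1.3, 0.9 → max 1.6
D regrets: 1.4, 0.1, 0.0, 1.1 → max 1.4
E regrets: 1.5, 1.0, 1.9, 0.1 → max 1.9
F regrets: 2.0, 0.3, 1.3, 0.3 → max 2.0
Smallest max regret = 1.4 → D.
Row averages: A=11.55, B=11.125, C=11.15, D=11.475, E=11, F=11.15
Highest average = 11.55 → A.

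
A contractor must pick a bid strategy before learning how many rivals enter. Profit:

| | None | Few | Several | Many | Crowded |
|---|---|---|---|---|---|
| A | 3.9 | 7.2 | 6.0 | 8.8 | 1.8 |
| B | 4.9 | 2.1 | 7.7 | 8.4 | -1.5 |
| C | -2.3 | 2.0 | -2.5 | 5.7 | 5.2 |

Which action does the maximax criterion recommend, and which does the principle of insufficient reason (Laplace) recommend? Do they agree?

maximax → A; laplace → A (agree)

Row maxima: A=8.8, B=8.4, C=5.7
Best best-case = 8.8 → A.
Row averages: A=5.54, B=4.32, C=1.62
Highest average = 5.54 → A.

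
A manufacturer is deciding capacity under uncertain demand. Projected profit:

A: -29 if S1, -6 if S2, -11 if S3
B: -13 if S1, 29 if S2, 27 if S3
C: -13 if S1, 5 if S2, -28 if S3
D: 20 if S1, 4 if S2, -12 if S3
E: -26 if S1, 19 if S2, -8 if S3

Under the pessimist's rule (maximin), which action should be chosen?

Row minima: A=-29, B=-13, C=-28, D=-12, E=-26
Best worst-case = -12 → D.

D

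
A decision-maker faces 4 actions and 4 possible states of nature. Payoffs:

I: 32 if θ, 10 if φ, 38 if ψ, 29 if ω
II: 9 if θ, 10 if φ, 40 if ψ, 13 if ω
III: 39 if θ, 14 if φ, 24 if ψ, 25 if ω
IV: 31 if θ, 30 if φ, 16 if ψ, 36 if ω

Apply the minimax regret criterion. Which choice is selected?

Column bests: θ=39, φ=30, ψ=40, ω=36.
I regrets: 7, 20, 2, 7 → max 20
II regrets: 30, 20, 0, 23 → max 30
III regrets: 0, 16, 16, 11 → max 16
IV regrets: 8, 0, 24, 0 → max 24
Smallest max regret = 16 → III.

III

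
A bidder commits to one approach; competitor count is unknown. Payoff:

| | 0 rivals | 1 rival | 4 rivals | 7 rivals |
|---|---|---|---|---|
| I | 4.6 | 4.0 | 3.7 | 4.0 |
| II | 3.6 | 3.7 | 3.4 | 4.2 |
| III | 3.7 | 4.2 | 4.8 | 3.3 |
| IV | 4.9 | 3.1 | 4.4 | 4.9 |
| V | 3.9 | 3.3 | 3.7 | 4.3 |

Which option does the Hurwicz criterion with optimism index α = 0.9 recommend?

IV

I: 0.9·4.6 + 0.1·3.7 = 4.51
II: 0.9·4.2 + 0.1·3.4 = 4.12
III: 0.9·4.8 + 0.1·3.3 = 4.65
IV: 0.9·4.9 + 0.1·3.1 = 4.72
V: 0.9·4.3 + 0.1·3.3 = 4.2
Highest Hurwicz score = 4.72 → IV.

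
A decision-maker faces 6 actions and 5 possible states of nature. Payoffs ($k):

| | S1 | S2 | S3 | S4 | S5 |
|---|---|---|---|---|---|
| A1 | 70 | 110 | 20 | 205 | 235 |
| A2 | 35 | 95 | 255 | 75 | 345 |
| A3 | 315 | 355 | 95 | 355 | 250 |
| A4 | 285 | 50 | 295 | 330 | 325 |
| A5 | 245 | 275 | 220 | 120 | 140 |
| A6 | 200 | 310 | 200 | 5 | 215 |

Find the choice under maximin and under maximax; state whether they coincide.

maximin → A5; maximax → A3 (disagree)

Row minima: A1=20, A2=35, A3=95, A4=50, A5=120, A6=5
Best worst-case = 120 → A5.
Row maxima: A1=235, A2=345, A3=355, A4=330, A5=275, A6=310
Best best-case = 355 → A3.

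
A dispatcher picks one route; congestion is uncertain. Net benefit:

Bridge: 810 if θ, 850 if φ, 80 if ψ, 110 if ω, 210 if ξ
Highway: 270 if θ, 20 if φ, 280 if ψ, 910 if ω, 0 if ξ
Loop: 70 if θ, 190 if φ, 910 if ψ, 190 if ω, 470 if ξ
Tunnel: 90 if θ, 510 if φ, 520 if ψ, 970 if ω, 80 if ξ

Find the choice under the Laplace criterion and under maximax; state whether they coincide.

laplace → Tunnel; maximax → Tunnel (agree)

Row averages: Bridge=412, Highway=296, Loop=366, Tunnel=434
Highest average = 434 → Tunnel.
Row maxima: Bridge=850, Highway=910, Loop=910, Tunnel=970
Best best-case = 970 → Tunnel.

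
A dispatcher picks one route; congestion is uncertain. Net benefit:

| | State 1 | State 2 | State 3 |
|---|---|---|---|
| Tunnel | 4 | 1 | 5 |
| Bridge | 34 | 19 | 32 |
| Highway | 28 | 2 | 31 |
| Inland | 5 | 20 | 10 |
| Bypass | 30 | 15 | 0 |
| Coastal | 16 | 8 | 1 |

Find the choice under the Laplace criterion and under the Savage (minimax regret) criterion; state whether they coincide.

Row averages: Tunnel=10/3, Bridge=85/3, Highway=61/3, Inland=35/3, Bypass=15, Coastal=25/3
Highest average = 85/3 → Bridge.
Column bests: State 1=34, State 2=20, State 3=32.
Tunnel regrets: 30, 19, 27 → max 30
Bridge regrets: 0, 1, 0 → max 1
Highway regrets: 6, 18, 1 → max 18
Inland regrets: 29, 0, 22 → max 29
Bypass regrets: 4, 5, 32 → max 32
Coastal regrets: 18, 12, 31 → max 31
Smallest max regret = 1 → Bridge.

laplace → Bridge; minimax regret → Bridge (agree)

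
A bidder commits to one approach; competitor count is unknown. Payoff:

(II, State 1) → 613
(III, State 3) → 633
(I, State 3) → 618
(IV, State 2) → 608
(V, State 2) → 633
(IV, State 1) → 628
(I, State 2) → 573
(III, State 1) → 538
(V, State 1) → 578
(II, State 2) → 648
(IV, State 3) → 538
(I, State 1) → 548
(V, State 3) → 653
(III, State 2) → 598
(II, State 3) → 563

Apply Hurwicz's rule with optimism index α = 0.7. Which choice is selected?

I: 0.7·618 + 0.3·548 = 597
II: 0.7·648 + 0.3·563 = 622.5
III: 0.7·633 + 0.3·538 = 604.5
IV: 0.7·628 + 0.3·538 = 601
V: 0.7·653 + 0.3·578 = 630.5
Highest Hurwicz score = 630.5 → V.

V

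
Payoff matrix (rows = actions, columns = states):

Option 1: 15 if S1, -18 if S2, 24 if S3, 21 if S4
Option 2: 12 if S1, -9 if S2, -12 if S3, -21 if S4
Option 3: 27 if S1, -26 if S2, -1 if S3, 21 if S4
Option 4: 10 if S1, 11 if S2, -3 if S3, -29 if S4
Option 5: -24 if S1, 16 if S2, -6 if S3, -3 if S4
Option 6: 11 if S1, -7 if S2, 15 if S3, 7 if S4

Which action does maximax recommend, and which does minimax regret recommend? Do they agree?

maximax → Option 3; minimax regret → Option 6 (disagree)

Row maxima: Option 1=24, Option 2=12, Option 3=27, Option 4=11, Option 5=16, Option 6=15
Best best-case = 27 → Option 3.
Column bests: S1=27, S2=16, S3=24, S4=21.
Option 1 regrets: 12, 34, 0, 0 → max 34
Option 2 regrets: 15, 25, 36, 42 → max 42
Option 3 regrets: 0, 42, 25, 0 → max 42
Option 4 regrets: 17, 5, 27, 50 → max 50
Option 5 regrets: 51, 0, 30, 24 → max 51
Option 6 regrets: 16, 23, 9, 14 → max 23
Smallest max regret = 23 → Option 6.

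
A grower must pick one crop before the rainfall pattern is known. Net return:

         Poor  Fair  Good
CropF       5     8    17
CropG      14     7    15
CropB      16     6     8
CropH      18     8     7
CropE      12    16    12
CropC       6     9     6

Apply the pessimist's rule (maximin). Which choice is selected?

Row minima: CropF=5, CropG=7, CropB=6, CropH=7, CropE=12, CropC=6
Best worst-case = 12 → CropE.

CropE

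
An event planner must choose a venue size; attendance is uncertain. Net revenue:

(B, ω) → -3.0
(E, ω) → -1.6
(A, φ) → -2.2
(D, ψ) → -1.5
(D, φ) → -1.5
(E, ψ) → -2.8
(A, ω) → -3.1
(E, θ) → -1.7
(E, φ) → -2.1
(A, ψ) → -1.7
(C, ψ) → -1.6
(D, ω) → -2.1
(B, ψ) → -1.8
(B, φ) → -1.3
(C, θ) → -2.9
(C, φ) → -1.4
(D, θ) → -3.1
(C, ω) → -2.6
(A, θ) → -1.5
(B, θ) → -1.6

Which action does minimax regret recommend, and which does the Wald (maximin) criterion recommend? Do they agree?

Column bests: θ=-1.5, φ=-1.3, ψ=-1.5, ω=-1.6.
A regrets: 0.0, 0.9, 0.2, 1.5 → max 1.5
B regrets: 0.1, 0.0, 0.3, 1.4 → max 1.4
C regrets: 1.4, 0.1, 0.1, 1.0 → max 1.4
D regrets: 1.6, 0.2, 0.0, 0.5 → max 1.6
E regrets: 0.2, 0.8, 1.3, 0.0 → max 1.3
Smallest max regret = 1.3 → E.
Row minima: A=-3.1, B=-3.0, C=-2.9, D=-3.1, E=-2.8
Best worst-case = -2.8 → E.

minimax regret → E; maximin → E (agree)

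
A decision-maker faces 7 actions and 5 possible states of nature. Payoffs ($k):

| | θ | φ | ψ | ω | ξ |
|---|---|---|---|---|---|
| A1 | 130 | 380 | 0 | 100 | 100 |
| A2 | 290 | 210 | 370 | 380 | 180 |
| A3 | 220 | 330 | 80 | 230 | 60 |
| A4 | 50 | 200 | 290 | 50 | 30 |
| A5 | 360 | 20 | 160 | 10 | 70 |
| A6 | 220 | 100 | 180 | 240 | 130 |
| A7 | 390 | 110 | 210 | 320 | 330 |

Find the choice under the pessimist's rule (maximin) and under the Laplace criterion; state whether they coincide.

maximin → A2; laplace → A2 (agree)

Row minima: A1=0, A2=180, A3=60, A4=30, A5=10, A6=100, A7=110
Best worst-case = 180 → A2.
Row averages: A1=142, A2=286, A3=184, A4=124, A5=124, A6=174, A7=272
Highest average = 286 → A2.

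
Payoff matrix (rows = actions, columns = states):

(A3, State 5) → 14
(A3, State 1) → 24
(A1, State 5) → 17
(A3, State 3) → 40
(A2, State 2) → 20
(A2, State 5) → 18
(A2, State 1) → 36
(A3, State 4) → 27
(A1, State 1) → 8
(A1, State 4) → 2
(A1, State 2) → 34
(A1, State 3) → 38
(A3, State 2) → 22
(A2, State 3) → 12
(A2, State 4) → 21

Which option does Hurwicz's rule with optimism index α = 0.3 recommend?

A1: 0.3·38 + 0.7·2 = 12.8
A2: 0.3·36 + 0.7·12 = 19.2
A3: 0.3·40 + 0.7·14 = 21.8
Highest Hurwicz score = 21.8 → A3.

A3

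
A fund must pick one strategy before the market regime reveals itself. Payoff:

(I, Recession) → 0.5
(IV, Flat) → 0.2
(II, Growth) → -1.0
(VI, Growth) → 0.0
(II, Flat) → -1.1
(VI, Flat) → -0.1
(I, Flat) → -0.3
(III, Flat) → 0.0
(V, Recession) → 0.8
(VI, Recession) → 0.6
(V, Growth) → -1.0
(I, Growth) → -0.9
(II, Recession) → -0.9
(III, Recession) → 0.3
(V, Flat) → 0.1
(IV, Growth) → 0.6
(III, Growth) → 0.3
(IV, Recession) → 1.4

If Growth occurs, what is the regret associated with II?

Best payoff under Growth is 0.6.
Regret = 0.6 − (-1.0) = 1.6.

1.6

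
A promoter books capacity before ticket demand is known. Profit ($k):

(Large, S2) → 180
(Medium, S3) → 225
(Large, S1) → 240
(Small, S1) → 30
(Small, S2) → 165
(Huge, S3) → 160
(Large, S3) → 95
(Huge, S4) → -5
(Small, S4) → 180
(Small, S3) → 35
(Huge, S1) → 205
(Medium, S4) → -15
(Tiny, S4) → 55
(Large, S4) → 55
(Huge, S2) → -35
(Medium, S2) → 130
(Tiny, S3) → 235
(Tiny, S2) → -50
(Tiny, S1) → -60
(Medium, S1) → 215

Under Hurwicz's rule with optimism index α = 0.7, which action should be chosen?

Tiny: 0.7·235 + 0.3·(-60) = 146.5
Small: 0.7·180 + 0.3·30 = 135
Medium: 0.7·225 + 0.3·(-15) = 153
Large: 0.7·240 + 0.3·55 = 184.5
Huge: 0.7·205 + 0.3·(-35) = 133
Highest Hurwicz score = 184.5 → Large.

Large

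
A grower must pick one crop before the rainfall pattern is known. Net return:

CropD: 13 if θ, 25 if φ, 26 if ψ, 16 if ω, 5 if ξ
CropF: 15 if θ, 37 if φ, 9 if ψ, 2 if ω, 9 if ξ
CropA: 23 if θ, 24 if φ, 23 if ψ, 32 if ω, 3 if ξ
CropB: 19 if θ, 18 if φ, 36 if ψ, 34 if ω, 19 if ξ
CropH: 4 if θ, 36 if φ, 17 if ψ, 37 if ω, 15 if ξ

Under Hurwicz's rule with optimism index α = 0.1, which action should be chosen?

CropB

CropD: 0.1·26 + 0.9·5 = 7.1
CropF: 0.1·37 + 0.9·2 = 5.5
CropA: 0.1·32 + 0.9·3 = 5.9
CropB: 0.1·36 + 0.9·18 = 19.8
CropH: 0.1·37 + 0.9·4 = 7.3
Highest Hurwicz score = 19.8 → CropB.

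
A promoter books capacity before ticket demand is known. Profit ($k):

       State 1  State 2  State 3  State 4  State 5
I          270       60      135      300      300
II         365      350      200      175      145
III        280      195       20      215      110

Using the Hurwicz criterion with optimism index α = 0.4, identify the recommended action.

II

I: 0.4·300 + 0.6·60 = 156
II: 0.4·365 + 0.6·145 = 233
III: 0.4·280 + 0.6·20 = 124
Highest Hurwicz score = 233 → II.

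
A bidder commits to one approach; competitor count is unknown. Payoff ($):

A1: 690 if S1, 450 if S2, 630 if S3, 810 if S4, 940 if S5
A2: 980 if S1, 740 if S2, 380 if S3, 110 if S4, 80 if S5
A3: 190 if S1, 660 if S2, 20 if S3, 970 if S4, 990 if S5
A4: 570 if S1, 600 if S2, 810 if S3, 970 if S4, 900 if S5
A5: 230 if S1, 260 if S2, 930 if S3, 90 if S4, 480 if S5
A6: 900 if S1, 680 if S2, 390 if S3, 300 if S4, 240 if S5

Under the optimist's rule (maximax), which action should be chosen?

Row maxima: A1=940, A2=980, A3=990, A4=970, A5=930, A6=900
Best best-case = 990 → A3.

A3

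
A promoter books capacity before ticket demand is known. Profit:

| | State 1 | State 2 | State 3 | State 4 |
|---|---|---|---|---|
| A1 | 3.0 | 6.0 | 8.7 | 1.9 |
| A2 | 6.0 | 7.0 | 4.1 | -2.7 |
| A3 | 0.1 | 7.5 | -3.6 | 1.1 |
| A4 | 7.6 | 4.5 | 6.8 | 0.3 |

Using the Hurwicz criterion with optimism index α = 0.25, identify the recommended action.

A1

A1: 0.25·8.7 + 0.75·1.9 = 3.6
A2: 0.25·7.0 + 0.75·(-2.7) = -0.275
A3: 0.25·7.5 + 0.75·(-3.6) = -0.825
A4: 0.25·7.6 + 0.75·0.3 = 2.125
Highest Hurwicz score = 3.6 → A1.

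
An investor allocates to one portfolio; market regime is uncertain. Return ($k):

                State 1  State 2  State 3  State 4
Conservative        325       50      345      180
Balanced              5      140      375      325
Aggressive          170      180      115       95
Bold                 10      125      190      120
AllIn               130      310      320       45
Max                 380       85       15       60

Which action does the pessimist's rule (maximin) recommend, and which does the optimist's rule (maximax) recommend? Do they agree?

Row minima: Conservative=50, Balanced=5, Aggressive=95, Bold=10, AllIn=45, Max=15
Best worst-case = 95 → Aggressive.
Row maxima: Conservative=345, Balanced=375, Aggressive=180, Bold=190, AllIn=320, Max=380
Best best-case = 380 → Max.

maximin → Aggressive; maximax → Max (disagree)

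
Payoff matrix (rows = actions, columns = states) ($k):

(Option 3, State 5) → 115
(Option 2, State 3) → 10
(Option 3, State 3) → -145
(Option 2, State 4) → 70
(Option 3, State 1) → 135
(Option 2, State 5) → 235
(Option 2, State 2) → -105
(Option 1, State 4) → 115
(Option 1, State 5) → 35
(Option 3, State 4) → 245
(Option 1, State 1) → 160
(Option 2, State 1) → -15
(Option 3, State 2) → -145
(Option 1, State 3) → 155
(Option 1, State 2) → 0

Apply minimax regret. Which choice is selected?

Option 2

Column bests: State 1=160, State 2=0, State 3=155, State 4=245, State 5=235.
Option 1 regrets: 0, 0, 0, 130, 200 → max 200
Option 2 regrets: 175, 105, 145, 175, 0 → max 175
Option 3 regrets: 25, 145, 300, 0, 120 → max 300
Smallest max regret = 175 → Option 2.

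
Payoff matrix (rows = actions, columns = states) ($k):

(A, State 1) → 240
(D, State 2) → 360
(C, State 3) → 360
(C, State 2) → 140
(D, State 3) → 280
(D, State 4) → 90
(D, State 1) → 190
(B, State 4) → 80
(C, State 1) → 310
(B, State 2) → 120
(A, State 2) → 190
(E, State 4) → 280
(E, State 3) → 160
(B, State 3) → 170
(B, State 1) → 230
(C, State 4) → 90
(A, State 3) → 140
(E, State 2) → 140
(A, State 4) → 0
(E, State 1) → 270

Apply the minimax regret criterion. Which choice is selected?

Column bests: State 1=310, State 2=360, State 3=360, State 4=280.
A regrets: 70, 170, 220, 280 → max 280
B regrets: 80, 240, 190, 200 → max 240
C regrets: 0, 220, 0, 190 → max 220
D regrets: 120, 0, 80, 190 → max 190
E regrets: 40, 220, 200, 0 → max 220
Smallest max regret = 190 → D.

D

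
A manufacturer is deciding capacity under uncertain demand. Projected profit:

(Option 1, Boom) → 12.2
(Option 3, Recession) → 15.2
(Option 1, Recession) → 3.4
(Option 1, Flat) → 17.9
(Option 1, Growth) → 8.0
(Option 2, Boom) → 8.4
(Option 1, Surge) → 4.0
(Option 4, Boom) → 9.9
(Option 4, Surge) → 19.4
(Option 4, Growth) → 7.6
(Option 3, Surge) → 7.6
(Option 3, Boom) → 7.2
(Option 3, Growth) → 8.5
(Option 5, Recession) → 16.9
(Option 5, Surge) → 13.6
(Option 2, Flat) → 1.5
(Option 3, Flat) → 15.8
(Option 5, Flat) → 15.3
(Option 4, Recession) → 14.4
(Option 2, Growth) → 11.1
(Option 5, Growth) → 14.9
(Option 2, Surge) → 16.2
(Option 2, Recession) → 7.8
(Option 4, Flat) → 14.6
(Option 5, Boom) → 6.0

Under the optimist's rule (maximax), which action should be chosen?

Option 4

Row maxima: Option 1=17.9, Option 2=16.2, Option 3=15.8, Option 4=19.4, Option 5=16.9
Best best-case = 19.4 → Option 4.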